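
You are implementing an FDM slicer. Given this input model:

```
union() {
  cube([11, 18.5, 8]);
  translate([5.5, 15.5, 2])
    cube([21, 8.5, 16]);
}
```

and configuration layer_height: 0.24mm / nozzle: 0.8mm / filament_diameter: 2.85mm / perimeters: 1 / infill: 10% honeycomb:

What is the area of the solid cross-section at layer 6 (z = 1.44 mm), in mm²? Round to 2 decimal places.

At z = 1.44 mm: the cube is present — its section is the full 11×18.5 rectangle (area 203.50 mm²); the cube at (5.5, 15.5) does not reach this height (z outside [2, 18]); Taking the union: only the 11×18.5 cube is present, so the union is just that shape — area = 203.50 mm². Overall, the cross-section is a single solid region. Net area = 203.50 mm².

203.50 mm²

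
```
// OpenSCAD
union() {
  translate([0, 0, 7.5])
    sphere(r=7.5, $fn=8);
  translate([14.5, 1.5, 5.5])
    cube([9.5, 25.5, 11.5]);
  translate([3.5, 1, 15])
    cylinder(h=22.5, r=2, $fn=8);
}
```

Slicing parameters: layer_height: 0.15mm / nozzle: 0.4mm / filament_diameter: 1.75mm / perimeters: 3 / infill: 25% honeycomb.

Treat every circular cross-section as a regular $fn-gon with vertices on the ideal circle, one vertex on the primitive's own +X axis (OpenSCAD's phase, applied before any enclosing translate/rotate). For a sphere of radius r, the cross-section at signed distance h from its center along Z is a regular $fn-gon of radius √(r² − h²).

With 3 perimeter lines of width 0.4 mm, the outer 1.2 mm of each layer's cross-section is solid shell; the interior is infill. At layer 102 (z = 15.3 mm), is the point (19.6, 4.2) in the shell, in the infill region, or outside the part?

infill

At z = 15.3 mm: the sphere is absent (|z−center|=7.800 > r=7.5); the cube at (14.5, 1.5) is present — its section is the full 9.5×25.5 rectangle; the cylinder at (3.5, 1): section is a regular 8-gon, circumradius r=2; Combining (union): the 2 present regions are separate (no shared area or edge), so areas and boundary lengths simply add and each stays a separate island — 2 connected regions. Overall, the cross-section has 2 separate islands. The nearest boundary edge runs (24.00, 1.50)→(14.50, 1.50); distance from the point to it = 2.70 mm. (Shell/infill is judged within the island containing the point — the largest one.) The point is inside the cross-section and 2.70 mm from the nearest boundary — more than the 1.2 mm shell width (3 × 0.4), so it's in the infill interior.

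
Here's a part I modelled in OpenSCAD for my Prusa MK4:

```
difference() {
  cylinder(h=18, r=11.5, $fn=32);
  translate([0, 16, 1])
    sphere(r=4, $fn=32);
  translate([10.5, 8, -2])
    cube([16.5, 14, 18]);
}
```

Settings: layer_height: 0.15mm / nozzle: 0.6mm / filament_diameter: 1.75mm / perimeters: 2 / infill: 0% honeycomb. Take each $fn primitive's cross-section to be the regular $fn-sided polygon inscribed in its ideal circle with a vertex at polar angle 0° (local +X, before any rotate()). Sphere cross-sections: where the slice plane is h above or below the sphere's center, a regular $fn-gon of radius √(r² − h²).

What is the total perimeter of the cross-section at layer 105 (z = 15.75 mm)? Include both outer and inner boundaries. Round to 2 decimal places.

At z = 15.75 mm: the r=11.5 cylinder gives a regular 32-gon of circumradius 11.5 (constant along its height) (perimeter = 2·32·11.500·sin(180°/32) = 72.14 mm); the sphere at (0, 16) does not reach this height (|z−center|=14.750 > r=4); the cube at (10.5, 8) (footprint 16.5×14) is included at this height (perimeter 61.00 mm); Subtracting the remaining from the first: starting from the r=11.5 cylinder, the 16.5×14 cube at (10.5, 8) misses the remaining region (no effect) — boundary = 72.14 mm. Overall, the cross-section is a single solid region. Total boundary length (outer) = 72.14 mm.

72.14 mm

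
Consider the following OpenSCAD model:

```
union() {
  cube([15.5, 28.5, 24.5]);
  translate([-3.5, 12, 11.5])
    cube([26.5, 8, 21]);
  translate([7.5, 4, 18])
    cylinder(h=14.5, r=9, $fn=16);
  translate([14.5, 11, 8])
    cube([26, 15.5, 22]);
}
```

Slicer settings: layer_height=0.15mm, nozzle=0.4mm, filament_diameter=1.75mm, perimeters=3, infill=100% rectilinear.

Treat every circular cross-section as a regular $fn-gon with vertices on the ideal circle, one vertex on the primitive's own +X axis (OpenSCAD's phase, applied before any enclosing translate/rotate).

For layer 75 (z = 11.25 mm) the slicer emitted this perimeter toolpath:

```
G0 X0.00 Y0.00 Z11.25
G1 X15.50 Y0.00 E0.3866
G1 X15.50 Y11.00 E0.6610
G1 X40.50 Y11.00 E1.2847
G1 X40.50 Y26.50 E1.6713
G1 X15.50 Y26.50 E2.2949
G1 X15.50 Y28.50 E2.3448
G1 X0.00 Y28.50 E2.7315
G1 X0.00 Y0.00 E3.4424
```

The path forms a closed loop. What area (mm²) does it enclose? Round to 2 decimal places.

Apply the shoelace formula to the sequence of (X, Y) vertices; enclosed area = 829.25 mm².

829.25 mm²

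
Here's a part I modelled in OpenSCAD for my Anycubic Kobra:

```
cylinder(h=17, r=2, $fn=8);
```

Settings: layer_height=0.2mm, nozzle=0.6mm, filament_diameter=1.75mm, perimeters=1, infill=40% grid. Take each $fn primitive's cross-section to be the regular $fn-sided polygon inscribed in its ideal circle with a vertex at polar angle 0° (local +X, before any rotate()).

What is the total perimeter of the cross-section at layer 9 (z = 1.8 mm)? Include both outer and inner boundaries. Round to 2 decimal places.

12.25 mm

At z = 1.8 mm: the cylinder: section is a regular 8-gon, circumradius r=2 (perimeter = 2·8·2.000·sin(180°/8) = 12.25 mm). Overall, the cross-section is a single solid region. Total boundary length (outer) = 12.25 mm.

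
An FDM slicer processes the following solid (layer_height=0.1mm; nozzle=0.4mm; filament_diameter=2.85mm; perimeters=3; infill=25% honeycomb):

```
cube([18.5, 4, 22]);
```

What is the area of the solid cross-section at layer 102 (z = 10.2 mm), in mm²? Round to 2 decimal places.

At z = 10.2 mm: the cube (footprint 18.5×4) is included at this height (area 74.00 mm²). Overall, the cross-section is a single solid region. Net area = 74.00 mm².

74.00 mm²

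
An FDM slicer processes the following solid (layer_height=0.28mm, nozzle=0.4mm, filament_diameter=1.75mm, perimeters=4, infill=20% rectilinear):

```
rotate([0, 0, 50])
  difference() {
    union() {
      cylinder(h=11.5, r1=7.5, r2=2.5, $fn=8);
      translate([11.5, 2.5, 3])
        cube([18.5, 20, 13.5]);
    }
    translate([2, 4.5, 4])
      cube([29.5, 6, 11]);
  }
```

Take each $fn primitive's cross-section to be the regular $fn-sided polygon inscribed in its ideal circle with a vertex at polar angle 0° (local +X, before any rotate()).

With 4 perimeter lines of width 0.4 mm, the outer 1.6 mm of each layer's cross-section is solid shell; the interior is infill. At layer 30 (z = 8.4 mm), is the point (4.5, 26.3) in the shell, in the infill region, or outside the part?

At z = 8.4 mm: the cone contributes a regular 8-gon of circumradius 3.848 (interpolated between r1=7.5 and r2=2.5 at t=0.730); the 18.5×20 cube at (11.5, 2.5) contributes its full rectangle; Taking the union: the 2 present regions are separate (no shared area or edge), so areas and boundary lengths simply add and each stays a separate island — 2 connected regions; the cube at (2, 4.5) (footprint 29.5×6) is included at this height; Taking the first minus the rest: starting from the result so far, the 29.5×6 cube at (2, 4.5) partially overlaps it — only the 111.00 mm² overlap (of its 177.00 mm²) is removed, clipping the outline — 3 connected regions; (whole slice rotated 50° about Z — lengths, areas and connectivity unchanged). Overall, the cross-section has 3 separate islands. Undo the 50° rotation: the query point maps to (23.040, 13.458) in the un-rotated model frame. The nearest boundary edge runs (30.00, 10.50)→(11.50, 10.50); distance from the point to it = 2.96 mm. (Shell/infill is judged within the island containing the point — the largest one.) The point is inside the cross-section and 2.96 mm from the nearest boundary — more than the 1.6 mm shell width (4 × 0.4), so it's in the infill interior.

infill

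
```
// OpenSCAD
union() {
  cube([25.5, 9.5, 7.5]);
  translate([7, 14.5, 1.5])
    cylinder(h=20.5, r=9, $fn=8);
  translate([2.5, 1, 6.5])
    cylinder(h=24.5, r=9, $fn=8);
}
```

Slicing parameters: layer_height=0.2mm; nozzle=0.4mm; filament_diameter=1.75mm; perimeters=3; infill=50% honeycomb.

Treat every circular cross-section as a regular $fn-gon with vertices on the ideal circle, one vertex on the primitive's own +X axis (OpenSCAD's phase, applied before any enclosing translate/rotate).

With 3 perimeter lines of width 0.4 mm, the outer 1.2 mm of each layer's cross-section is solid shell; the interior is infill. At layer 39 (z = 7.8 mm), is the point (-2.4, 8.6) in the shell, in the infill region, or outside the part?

outside

At z = 7.8 mm: the cube does not reach this height (z outside [0, 7.5]); the cylinder at (7, 14.5): section is a regular 8-gon, circumradius r=9; the r=9 cylinder at (2.5, 1) gives a regular 8-gon of circumradius 9 (constant along its height); Combining (union): the regions partially overlap (shared area 19.23 mm²), so overlapping operands fuse into one piece — 1 connected region. Overall, the cross-section is a single solid region. The nearest boundary edge runs (-3.86, 7.36)→(0.25, 9.07); distance from the point to it = 0.58 mm. The point is not inside any of the regions above, so it lies outside the cross-section (0.58 mm from the nearest boundary).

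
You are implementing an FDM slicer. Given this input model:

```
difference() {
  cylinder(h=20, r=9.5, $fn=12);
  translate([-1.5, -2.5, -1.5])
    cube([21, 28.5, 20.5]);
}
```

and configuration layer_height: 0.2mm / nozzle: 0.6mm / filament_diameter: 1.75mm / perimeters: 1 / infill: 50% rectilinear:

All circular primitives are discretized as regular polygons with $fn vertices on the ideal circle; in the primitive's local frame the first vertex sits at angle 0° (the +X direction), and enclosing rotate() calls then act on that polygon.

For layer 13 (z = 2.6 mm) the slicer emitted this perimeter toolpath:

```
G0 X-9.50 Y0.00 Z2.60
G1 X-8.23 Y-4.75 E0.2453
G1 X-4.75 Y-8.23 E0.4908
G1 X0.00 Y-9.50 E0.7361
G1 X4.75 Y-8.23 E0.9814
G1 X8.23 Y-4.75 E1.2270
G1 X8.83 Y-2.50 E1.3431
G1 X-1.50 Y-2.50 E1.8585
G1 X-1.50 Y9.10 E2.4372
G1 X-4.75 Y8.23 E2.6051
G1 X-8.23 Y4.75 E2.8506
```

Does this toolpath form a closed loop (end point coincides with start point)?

no

Start point (G0): (-9.50, 0.00). End point (last G1): the path does not return to the start — open.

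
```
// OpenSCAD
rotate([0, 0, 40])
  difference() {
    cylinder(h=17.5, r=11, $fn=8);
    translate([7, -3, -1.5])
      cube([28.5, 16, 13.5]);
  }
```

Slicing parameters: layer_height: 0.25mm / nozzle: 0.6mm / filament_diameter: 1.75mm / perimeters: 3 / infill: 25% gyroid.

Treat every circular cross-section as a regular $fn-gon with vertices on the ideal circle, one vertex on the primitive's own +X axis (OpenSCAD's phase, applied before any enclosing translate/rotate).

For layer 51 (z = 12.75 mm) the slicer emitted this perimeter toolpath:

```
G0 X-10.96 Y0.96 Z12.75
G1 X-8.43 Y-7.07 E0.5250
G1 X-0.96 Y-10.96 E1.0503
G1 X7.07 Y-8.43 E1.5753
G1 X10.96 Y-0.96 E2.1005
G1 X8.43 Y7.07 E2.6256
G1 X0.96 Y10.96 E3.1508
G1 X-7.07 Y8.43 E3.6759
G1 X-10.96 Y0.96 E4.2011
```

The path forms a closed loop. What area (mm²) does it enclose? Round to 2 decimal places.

Apply the shoelace formula to the sequence of (X, Y) vertices; enclosed area = 342.37 mm².

342.37 mm²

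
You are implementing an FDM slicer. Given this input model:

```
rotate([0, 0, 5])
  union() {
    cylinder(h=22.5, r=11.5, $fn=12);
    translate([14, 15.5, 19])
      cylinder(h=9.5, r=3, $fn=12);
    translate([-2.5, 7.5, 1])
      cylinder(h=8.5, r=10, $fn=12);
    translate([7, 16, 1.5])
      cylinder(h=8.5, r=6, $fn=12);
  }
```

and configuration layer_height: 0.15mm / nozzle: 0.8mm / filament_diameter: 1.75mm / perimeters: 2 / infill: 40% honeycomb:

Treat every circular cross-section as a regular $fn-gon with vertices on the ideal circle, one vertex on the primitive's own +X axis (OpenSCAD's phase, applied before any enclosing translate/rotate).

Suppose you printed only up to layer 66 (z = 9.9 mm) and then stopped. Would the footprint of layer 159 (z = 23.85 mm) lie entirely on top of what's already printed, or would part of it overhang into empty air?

part overhangs

Compare the two slices. At z = 9.9: the cylinder: section is a regular 12-gon, circumradius r=11.5 (area = (12/2)·11.500²·sin(360°/12) = 396.75 mm²); the cylinder at (14, 15.5) does not reach this height (z outside [19, 28.5]); the cylinder at (-2.5, 7.5) is absent (z outside [1, 9.5]); the cylinder at (7, 16): section is a regular 12-gon, circumradius r=6 (area = (12/2)·6.000²·sin(360°/12) = 108.00 mm²); Merging all regions: the 2 present regions are separate (no shared area or edge), so areas and boundary lengths simply add and each stays a separate island — area = 504.75 mm²; (rotated 5° about Z; rotation is an isometry so areas/perimeters/island counts are preserved). At z = 23.85: the cylinder does not reach this height (z outside [0, 22.5]); the r=3 cylinder at (14, 15.5) contributes a regular 12-gon of circumradius 3 (area = (12/2)·3.000²·sin(360°/12) = 27.00 mm²); the cylinder at (-2.5, 7.5) is absent (z outside [1, 9.5]); the cylinder at (7, 16) is absent (z outside [1.5, 10]); Combining (union): only the r=3 cylinder at (14, 15.5) is present, so the union is just that shape — area = 27.00 mm²; (whole slice rotated 5° about Z — lengths, areas and connectivity unchanged). Checking containment: at z = 23.85 the cross-section extends beyond the z = 9.9 cross-section by about 21.13 mm².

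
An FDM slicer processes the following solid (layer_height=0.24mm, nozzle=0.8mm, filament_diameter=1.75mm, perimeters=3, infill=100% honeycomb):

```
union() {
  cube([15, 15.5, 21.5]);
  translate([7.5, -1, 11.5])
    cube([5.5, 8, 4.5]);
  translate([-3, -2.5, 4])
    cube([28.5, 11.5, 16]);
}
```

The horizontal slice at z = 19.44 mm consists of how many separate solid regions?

1

At z = 19.44 mm: the cube is present — its section is the full 15×15.5 rectangle; the cube at (7.5, -1) is not intersected at this z (z outside [11.5, 16]); the cube at (-3, -2.5) is present — its section is the full 28.5×11.5 rectangle; Combining (union): the regions partially overlap (shared area 135.00 mm²), so overlapping operands fuse into one piece — 1 connected region. The result has 1 disconnected region.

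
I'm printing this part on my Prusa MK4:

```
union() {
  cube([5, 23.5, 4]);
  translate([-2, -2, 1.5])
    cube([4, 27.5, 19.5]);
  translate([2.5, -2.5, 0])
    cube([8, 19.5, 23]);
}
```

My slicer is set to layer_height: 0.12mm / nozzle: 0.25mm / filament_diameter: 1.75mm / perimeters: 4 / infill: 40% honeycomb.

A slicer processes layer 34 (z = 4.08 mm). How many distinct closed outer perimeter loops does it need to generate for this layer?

2

At z = 4.08 mm: the cube is not intersected at this z (z outside [0, 4]); the cube at (-2, -2) is present — its section is the full 4×27.5 rectangle; the 8×19.5 cube at (2.5, -2.5) contributes its full rectangle; Taking the union: the 2 present regions are separate (no shared area or edge), so areas and boundary lengths simply add and each stays a separate island — 2 connected regions. The result has 2 disconnected regions.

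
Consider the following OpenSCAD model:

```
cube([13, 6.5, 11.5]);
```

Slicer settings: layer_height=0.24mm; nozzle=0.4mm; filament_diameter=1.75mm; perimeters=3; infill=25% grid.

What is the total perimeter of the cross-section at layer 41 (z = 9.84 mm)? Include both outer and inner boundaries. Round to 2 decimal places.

39.00 mm

At z = 9.84 mm: the cube (footprint 13×6.5) is included at this height (perimeter 39.00 mm). Overall, the cross-section is a single solid region. Total boundary length (outer) = 39.00 mm.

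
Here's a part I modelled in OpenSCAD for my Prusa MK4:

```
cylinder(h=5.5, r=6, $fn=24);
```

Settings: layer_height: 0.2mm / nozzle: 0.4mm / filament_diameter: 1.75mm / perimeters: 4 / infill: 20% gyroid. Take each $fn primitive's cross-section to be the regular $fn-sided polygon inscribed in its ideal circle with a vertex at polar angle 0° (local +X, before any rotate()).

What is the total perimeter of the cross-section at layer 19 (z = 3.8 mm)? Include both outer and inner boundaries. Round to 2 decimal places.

At z = 3.8 mm: the r=6 cylinder contributes a regular 24-gon of circumradius 6 (perimeter = 2·24·6.000·sin(180°/24) = 37.59 mm). Overall, the cross-section is a single solid region. Total boundary length (outer) = 37.59 mm.

37.59 mm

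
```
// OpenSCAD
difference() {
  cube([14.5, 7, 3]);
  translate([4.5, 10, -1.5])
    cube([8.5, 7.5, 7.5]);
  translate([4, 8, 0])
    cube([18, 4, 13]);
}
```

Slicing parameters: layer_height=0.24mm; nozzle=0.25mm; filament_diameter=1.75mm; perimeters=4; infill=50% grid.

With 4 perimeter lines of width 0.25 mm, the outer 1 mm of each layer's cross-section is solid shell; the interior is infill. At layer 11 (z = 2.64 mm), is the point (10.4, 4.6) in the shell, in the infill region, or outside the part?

infill

At z = 2.64 mm: the 14.5×7 cube contributes its full rectangle; the cube at (4.5, 10) is present — its section is the full 8.5×7.5 rectangle; the 18×4 cube at (4, 8) contributes its full rectangle; Subtracting the remaining from the first: starting from the 14.5×7 cube, the 8.5×7.5 cube at (4.5, 10) misses the remaining region (no effect); the 18×4 cube at (4, 8) misses the remaining region (no effect) — 1 connected region. Overall, the cross-section is a single solid region. The nearest boundary edge runs (0.00, 7.00)→(14.50, 7.00); distance from the point to it = 2.40 mm. The point is inside the cross-section and 2.40 mm from the nearest boundary — more than the 1 mm shell width (4 × 0.25), so it's in the infill interior.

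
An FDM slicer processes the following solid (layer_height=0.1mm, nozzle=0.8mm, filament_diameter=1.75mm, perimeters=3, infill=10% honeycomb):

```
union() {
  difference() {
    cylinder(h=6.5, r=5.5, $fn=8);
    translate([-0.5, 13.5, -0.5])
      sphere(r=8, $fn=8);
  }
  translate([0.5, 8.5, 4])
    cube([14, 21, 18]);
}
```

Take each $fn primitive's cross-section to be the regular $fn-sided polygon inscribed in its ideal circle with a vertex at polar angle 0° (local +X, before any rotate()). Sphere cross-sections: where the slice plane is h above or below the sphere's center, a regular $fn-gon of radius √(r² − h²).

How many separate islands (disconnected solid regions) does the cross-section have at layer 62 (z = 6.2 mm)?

At z = 6.2 mm: the r=5.5 cylinder gives a regular 8-gon of circumradius 5.5 (constant along its height); the sphere at (-0.5, 13.5): section is a regular 8-gon, circumradius = √(r²−h²) = √(8²−6.7²) = 4.371; After the difference (first − rest): starting from the r=5.5 cylinder, the r=8 sphere at (-0.5, 13.5) misses the remaining region (no effect) — 1 connected region; the cube at (0.5, 8.5) is present — its section is the full 14×21 rectangle; Taking the union: the 2 present regions are separate (no shared area or edge), so areas and boundary lengths simply add and each stays a separate island — 2 connected regions. Overall, the cross-section has 2 separate islands. Island count = 2.

2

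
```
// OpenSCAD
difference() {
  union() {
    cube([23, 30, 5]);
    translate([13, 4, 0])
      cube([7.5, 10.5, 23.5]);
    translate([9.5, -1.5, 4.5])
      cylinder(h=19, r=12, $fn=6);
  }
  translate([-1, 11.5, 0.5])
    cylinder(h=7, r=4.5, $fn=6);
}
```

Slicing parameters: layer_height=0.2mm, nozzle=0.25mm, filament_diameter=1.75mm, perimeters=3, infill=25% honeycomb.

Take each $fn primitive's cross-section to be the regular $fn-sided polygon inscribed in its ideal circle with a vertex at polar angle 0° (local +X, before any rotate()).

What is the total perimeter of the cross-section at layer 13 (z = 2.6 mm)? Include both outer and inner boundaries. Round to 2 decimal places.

At z = 2.6 mm: the cube (footprint 23×30) is included at this height (perimeter 106.00 mm); the cube at (13, 4) is present — its section is the full 7.5×10.5 rectangle (perimeter 36.00 mm); the cylinder at (9.5, -1.5) does not reach this height (z outside [4.5, 23.5]); Combining (union): the 7.5×10.5 cube at (13, 4) lies entirely inside the 23×30 cube, so the union is just the 23×30 cube — boundary = 106.00 mm; the r=4.5 cylinder at (-1, 11.5) contributes a regular 6-gon of circumradius 4.5 (perimeter = 2·6·4.500·sin(180°/6) = 27.00 mm); Subtracting the remaining from the first: starting from the result so far, the r=4.5 cylinder at (-1, 11.5) partially overlaps it — only the 18.51 mm² overlap (of its 52.61 mm²) is removed, clipping the outline — boundary = 109.71 mm. Overall, the cross-section is a single solid region. Total boundary length (outer) = 109.71 mm.

109.71 mm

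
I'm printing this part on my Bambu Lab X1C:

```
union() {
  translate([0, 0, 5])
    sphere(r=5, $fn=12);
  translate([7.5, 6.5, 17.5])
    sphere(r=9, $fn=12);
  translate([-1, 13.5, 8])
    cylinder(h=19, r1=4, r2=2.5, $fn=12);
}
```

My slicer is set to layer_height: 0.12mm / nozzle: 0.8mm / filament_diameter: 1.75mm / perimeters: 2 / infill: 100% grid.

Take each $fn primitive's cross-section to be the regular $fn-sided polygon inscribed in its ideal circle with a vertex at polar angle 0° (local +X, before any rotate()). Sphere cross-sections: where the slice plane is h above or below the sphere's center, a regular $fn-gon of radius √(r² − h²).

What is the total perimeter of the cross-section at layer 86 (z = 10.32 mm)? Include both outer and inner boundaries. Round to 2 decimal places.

57.42 mm

At z = 10.32 mm: the sphere is not intersected at this z (|z−center|=5.320 > r=5); the sphere at (7.5, 6.5): section is a regular 12-gon, circumradius = √(r²−h²) = √(9²−7.18²) = 5.427 (perimeter = 2·12·5.427·sin(180°/12) = 33.71 mm); the cone at (-1, 13.5) contributes a regular 12-gon of circumradius 3.817 (interpolated between r1=4 and r2=2.5 at t=0.122) (perimeter = 2·12·3.817·sin(180°/12) = 23.71 mm); Taking the union: the 2 present regions are separate (no shared area or edge), so areas and boundary lengths simply add and each stays a separate island — boundary = 57.42 mm. Overall, the cross-section has 2 separate islands. Total boundary length (outer) = 57.42 mm.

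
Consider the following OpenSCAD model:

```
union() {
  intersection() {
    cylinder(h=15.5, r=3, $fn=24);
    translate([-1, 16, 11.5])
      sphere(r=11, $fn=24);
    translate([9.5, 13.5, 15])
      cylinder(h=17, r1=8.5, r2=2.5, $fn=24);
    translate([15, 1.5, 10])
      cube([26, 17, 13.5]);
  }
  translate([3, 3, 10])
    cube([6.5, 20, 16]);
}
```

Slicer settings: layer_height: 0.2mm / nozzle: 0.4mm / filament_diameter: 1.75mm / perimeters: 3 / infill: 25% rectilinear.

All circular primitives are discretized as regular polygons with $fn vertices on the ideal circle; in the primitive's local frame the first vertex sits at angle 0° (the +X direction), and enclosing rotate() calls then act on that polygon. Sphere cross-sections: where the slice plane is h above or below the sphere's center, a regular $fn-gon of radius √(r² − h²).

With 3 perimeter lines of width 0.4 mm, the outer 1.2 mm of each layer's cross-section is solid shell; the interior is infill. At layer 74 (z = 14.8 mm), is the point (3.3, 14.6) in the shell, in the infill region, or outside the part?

At z = 14.8 mm: the cylinder: section is a regular 24-gon, circumradius r=3; the r=11 sphere at (-1, 16) slices to a regular 24-gon of circumradius 10.493 (√(r²−h²) with h=3.3 from center); the cone at (9.5, 13.5) is absent (z outside [15, 32]); the 26×17 cube at (15, 1.5) contributes its full rectangle; After intersecting: at least one operand is absent at this height, so nothing remains; the cube at (3, 3) is present — its section is the full 6.5×20 rectangle; Merging all regions: only the 6.5×20 cube at (3, 3) is present, so the union is just that shape — 1 connected region. Overall, the cross-section is a single solid region. The nearest boundary edge runs (3.00, 23.00)→(3.00, 3.00); distance from the point to it = 0.30 mm. The point is inside the cross-section, 0.30 mm from the nearest boundary — within the 1.2 mm shell band (3 × 0.4).

shell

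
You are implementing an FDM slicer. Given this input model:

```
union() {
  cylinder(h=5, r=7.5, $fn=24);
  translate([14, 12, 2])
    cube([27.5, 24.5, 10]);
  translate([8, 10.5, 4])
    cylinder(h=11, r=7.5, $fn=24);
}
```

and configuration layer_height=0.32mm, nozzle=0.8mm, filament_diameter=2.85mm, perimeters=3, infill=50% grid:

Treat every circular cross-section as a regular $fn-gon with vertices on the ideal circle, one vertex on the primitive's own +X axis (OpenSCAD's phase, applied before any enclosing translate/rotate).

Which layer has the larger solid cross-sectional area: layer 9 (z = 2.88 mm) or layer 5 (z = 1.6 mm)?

layer 9 (z = 2.88 mm)

Layer 9 (z = 2.88): the r=7.5 cylinder gives a regular 24-gon of circumradius 7.5 (constant along its height) (area = (24/2)·7.500²·sin(360°/24) = 174.70 mm²); the cube at (14, 12) is present — its section is the full 27.5×24.5 rectangle (area 673.75 mm²); the cylinder at (8, 10.5) does not reach this height (z outside [4, 15]); Taking the union: the 2 present regions are separate (no shared area or edge), so areas and boundary lengths simply add and each stays a separate island — area = 848.45 mm². So its area = 848.45 mm². Layer 5 (z = 1.6): the r=7.5 cylinder contributes a regular 24-gon of circumradius 7.5 (area = (24/2)·7.500²·sin(360°/24) = 174.70 mm²); the cube at (14, 12) is not intersected at this z (z outside [2, 12]); the cylinder at (8, 10.5) is absent (z outside [4, 15]); Merging all regions: only the r=7.5 cylinder is present, so the union is just that shape — area = 174.70 mm². So its area = 174.70 mm². Layer 9 is larger (848.45 vs 174.70 mm²).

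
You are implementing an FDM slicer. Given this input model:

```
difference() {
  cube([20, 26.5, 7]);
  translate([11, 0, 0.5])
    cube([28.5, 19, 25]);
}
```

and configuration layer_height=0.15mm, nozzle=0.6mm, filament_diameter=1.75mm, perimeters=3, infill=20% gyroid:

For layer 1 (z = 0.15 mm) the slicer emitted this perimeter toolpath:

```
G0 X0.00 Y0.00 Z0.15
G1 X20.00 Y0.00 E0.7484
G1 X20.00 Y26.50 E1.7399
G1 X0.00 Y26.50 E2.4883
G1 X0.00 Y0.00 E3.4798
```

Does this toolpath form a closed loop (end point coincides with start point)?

Start point (G0): (0.00, 0.00). End point (last G1): the path returns to the start — closed.

yes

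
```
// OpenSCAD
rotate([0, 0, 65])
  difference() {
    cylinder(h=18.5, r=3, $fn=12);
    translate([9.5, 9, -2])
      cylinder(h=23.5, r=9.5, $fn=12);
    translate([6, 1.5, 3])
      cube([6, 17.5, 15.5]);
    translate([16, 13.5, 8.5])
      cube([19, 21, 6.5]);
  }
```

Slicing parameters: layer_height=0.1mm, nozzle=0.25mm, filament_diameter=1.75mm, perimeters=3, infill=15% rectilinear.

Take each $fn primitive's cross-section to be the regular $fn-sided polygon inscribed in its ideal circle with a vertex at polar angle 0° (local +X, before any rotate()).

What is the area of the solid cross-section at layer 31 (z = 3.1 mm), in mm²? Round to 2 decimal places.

27.00 mm²

At z = 3.1 mm: the r=3 cylinder contributes a regular 12-gon of circumradius 3 (area = (12/2)·3.000²·sin(360°/12) = 27.00 mm²); the cylinder at (9.5, 9): section is a regular 12-gon, circumradius r=9.5 (area = (12/2)·9.500²·sin(360°/12) = 270.75 mm²); the cube at (6, 1.5) is present — its section is the full 6×17.5 rectangle (area 105.00 mm²); the cube at (16, 13.5) is not intersected at this z (z outside [8.5, 15]); Taking the first minus the rest: starting from the r=3 cylinder (27.00 mm²), the r=9.5 cylinder at (9.5, 9) misses the remaining region (no effect); the 6×17.5 cube at (6, 1.5) misses the remaining region (no effect) — area = 27.00 mm²; (rotated 65° about Z; rotation is an isometry so areas/perimeters/island counts are preserved). Overall, the cross-section is a single solid region. Net area = 27.00 mm².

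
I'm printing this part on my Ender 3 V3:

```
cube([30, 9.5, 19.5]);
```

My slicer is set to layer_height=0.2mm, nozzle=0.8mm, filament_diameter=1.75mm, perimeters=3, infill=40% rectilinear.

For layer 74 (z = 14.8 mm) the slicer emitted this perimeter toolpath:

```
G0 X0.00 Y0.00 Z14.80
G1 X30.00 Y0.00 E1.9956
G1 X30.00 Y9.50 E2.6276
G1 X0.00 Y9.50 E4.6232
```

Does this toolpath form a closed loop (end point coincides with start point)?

no

Start point (G0): (0.00, 0.00). End point (last G1): the path does not return to the start — open.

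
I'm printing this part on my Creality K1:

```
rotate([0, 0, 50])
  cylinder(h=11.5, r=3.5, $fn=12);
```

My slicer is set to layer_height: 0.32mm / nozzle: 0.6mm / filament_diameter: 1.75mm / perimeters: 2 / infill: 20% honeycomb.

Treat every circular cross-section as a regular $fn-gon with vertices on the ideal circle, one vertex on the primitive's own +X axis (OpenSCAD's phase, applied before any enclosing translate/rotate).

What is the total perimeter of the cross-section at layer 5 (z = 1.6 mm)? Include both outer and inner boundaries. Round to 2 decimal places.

At z = 1.6 mm: the r=3.5 cylinder gives a regular 12-gon of circumradius 3.5 (constant along its height) (perimeter = 2·12·3.500·sin(180°/12) = 21.74 mm); (whole slice rotated 50° about Z — lengths, areas and connectivity unchanged). Overall, the cross-section is a single solid region. Total boundary length (outer) = 21.74 mm.

21.74 mm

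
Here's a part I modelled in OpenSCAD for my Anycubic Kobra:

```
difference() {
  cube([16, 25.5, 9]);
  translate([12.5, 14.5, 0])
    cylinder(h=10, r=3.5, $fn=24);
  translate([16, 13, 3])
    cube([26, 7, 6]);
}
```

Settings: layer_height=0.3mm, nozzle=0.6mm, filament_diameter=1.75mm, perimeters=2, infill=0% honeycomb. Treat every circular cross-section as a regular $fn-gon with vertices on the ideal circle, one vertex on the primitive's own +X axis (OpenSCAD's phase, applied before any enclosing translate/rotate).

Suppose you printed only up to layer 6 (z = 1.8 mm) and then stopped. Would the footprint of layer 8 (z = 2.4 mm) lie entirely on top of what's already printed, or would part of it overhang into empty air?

Compare the two slices. At z = 1.8: the cube is present — its section is the full 16×25.5 rectangle (area 408.00 mm²); the r=3.5 cylinder at (12.5, 14.5) contributes a regular 24-gon of circumradius 3.5 (area = (24/2)·3.500²·sin(360°/24) = 38.05 mm²); the cube at (16, 13) does not reach this height (z outside [3, 9]); Taking the first minus the rest: starting from the 16×25.5 cube (408.00 mm²), the r=3.5 cylinder at (12.5, 14.5) lies inside it touching the edge (removes its full 38.05 mm²) — area = 369.95 mm². At z = 2.4: the cube is present — its section is the full 16×25.5 rectangle (area 408.00 mm²); the r=3.5 cylinder at (12.5, 14.5) contributes a regular 24-gon of circumradius 3.5 (area = (24/2)·3.500²·sin(360°/24) = 38.05 mm²); the cube at (16, 13) is not intersected at this z (z outside [3, 9]); After the difference (first − rest): starting from the 16×25.5 cube (408.00 mm²), the r=3.5 cylinder at (12.5, 14.5) lies inside it touching the edge (removes its full 38.05 mm²) — area = 369.95 mm². Checking containment: the cross-section at z = 2.4 is a subset of the cross-section at z = 1.8.

entirely on top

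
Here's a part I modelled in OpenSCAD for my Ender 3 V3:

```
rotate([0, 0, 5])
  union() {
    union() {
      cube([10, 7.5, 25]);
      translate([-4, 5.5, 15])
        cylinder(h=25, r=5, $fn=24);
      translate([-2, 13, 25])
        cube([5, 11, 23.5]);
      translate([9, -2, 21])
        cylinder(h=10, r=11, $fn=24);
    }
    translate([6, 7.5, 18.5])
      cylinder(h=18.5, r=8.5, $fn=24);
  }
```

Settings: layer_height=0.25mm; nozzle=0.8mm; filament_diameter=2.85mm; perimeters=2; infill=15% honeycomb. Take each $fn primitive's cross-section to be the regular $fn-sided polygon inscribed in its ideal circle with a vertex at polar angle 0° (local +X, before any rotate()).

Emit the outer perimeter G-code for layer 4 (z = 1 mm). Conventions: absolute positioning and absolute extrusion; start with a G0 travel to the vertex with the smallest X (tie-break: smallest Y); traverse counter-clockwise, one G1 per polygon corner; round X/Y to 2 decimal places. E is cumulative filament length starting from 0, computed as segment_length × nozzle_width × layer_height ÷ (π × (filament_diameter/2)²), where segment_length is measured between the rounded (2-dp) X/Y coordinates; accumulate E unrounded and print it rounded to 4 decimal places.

At z = 1 mm: the 10×7.5 cube contributes its full rectangle; the cylinder at (-4, 5.5) does not reach this height (z outside [15, 40]); the cube at (-2, 13) is not intersected at this z (z outside [25, 48.5]); the cylinder at (9, -2) is not intersected at this z (z outside [21, 31]); Taking the union: only the 10×7.5 cube is present, so the union is just that shape — 1 connected region; the cylinder at (6, 7.5) is not intersected at this z (z outside [18.5, 37]); Merging all regions: only the result so far is present, so the union is just that shape — 1 connected region; (rotated 5° about Z; rotation is an isometry so areas/perimeters/island counts are preserved). The outline is a single polygon with 4 vertices. Extrusion per mm of travel: 0.8 × 0.25 / (π × 1.425²) = 0.031351. Accumulating E over each segment gives final E = 1.0970.

G0 X-0.65 Y7.47 Z1.00
G1 X0.00 Y0.00 E0.2351
G1 X9.96 Y0.87 E0.5485
G1 X9.31 Y8.34 E0.7836
G1 X-0.65 Y7.47 E1.0970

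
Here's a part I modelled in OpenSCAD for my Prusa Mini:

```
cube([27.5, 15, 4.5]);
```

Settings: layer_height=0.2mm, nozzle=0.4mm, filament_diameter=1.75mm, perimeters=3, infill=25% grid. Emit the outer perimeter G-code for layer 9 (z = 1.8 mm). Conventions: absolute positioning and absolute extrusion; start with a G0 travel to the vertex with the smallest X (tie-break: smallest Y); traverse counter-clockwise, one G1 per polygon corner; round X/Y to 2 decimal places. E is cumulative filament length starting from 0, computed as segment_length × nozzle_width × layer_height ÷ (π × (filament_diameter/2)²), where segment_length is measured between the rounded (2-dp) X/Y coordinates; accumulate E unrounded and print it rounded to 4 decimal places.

G0 X0.00 Y0.00 Z1.80
G1 X27.50 Y0.00 E0.9147
G1 X27.50 Y15.00 E1.4136
G1 X0.00 Y15.00 E2.3282
G1 X0.00 Y0.00 E2.8271

At z = 1.8 mm: the cube (footprint 27.5×15) is included at this height. The outline is a single polygon with 4 vertices. Extrusion per mm of travel: 0.4 × 0.2 / (π × 0.875²) = 0.033260. Accumulating E over each segment gives final E = 2.8271.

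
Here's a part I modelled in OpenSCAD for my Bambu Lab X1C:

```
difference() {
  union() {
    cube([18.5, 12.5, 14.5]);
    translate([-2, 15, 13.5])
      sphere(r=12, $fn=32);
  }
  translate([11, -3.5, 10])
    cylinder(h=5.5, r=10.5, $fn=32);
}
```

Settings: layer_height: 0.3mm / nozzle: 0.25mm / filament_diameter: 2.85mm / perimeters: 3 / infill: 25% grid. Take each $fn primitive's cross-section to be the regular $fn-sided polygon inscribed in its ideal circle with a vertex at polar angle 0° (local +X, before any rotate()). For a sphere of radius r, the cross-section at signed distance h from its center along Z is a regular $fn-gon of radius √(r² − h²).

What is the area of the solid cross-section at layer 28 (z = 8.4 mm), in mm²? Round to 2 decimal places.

550.84 mm²

At z = 8.4 mm: the cube (footprint 18.5×12.5) is included at this height (area 231.25 mm²); the sphere at (-2, 15): section is a regular 32-gon, circumradius = √(r²−h²) = √(12²−5.1²) = 10.862 (area = (32/2)·10.862²·sin(360°/32) = 368.30 mm²); Combining (union): the regions partially overlap — summed areas 599.55 mm² minus the doubly-counted overlap 48.71 mm² gives 550.84 mm² — area = 550.84 mm²; the cylinder at (11, -3.5) is absent (z outside [10, 15.5]); Taking the first minus the rest: none of the subtracted shapes is present at this height, so the result so far is unchanged — area = 550.84 mm². Overall, the cross-section is a single solid region. Net area = 550.84 mm².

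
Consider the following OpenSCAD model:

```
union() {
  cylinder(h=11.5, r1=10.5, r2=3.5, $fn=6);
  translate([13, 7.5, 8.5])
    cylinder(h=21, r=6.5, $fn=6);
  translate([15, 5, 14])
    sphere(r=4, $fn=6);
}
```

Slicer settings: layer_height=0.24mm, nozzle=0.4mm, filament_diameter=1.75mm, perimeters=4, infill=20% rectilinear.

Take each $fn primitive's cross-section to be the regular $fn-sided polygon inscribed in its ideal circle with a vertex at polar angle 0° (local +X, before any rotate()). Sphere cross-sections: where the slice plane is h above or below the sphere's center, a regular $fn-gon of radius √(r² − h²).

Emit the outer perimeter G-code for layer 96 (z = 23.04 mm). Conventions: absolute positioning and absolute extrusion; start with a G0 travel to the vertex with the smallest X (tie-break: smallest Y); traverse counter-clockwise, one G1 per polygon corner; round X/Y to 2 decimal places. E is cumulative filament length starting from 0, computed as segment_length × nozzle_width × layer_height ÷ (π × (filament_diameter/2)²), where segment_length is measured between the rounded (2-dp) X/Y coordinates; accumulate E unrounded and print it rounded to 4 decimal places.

G0 X6.50 Y7.50 Z23.04
G1 X9.75 Y1.87 E0.2595
G1 X16.25 Y1.87 E0.5189
G1 X19.50 Y7.50 E0.7783
G1 X16.25 Y13.13 E1.0378
G1 X9.75 Y13.13 E1.2972
G1 X6.50 Y7.50 E1.5567

At z = 23.04 mm: the cone is not intersected at this z (z outside [0, 11.5]); the r=6.5 cylinder at (13, 7.5) gives a regular 6-gon of circumradius 6.5 (constant along its height); the sphere at (15, 5) is not intersected at this z (|z−center|=9.040 > r=4); Combining (union): only the r=6.5 cylinder at (13, 7.5) is present, so the union is just that shape — 1 connected region. The outline is a single polygon with 6 vertices. Extrusion per mm of travel: 0.4 × 0.24 / (π × 0.875²) = 0.039912. Accumulating E over each segment gives final E = 1.5567.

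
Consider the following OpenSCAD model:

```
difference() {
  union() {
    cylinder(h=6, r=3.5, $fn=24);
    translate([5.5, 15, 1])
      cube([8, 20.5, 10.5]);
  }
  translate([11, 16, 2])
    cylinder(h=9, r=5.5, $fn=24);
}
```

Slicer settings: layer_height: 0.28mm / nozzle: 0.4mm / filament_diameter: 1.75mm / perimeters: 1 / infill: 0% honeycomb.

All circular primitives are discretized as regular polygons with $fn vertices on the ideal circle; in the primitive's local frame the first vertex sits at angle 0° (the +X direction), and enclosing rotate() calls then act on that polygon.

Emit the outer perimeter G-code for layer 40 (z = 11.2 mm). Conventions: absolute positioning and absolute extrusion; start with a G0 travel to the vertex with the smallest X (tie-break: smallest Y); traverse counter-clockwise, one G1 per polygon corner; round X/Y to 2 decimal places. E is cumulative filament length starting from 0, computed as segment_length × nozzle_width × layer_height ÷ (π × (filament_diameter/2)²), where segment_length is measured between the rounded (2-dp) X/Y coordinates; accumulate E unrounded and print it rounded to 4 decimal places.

At z = 11.2 mm: the cylinder is not intersected at this z (z outside [0, 6]); the cube at (5.5, 15) is present — its section is the full 8×20.5 rectangle; Taking the union: only the 8×20.5 cube at (5.5, 15) is present, so the union is just that shape — 1 connected region; the cylinder at (11, 16) is absent (z outside [2, 11]); Subtracting the remaining from the first: none of the subtracted shapes is present at this height, so that combined region is unchanged — 1 connected region. The outline is a single polygon with 4 vertices. Extrusion per mm of travel: 0.4 × 0.28 / (π × 0.875²) = 0.046564. Accumulating E over each segment gives final E = 2.6542.

G0 X5.50 Y15.00 Z11.20
G1 X13.50 Y15.00 E0.3725
G1 X13.50 Y35.50 E1.3271
G1 X5.50 Y35.50 E1.6996
G1 X5.50 Y15.00 E2.6542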